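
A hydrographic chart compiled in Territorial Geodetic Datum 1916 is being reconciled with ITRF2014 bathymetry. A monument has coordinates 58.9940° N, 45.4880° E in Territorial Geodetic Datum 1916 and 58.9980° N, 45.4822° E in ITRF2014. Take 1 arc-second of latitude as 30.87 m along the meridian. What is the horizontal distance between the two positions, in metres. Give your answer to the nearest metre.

555 m

Δφ = 58.9980° − 58.9940° = +0.0040°; Δλ = 45.4822° − 45.4880° = -0.0058°.
1° of latitude = 3600 × 30.87 = 111132 m.
ΔN = Δφ × 111132 = 444.5 m; ΔE = Δλ × 111132 × cos(58.9940°) = -0.0058 × 111132 × 0.515128 = -332.0 m.
Distance = √(ΔE² + ΔN²) = √((-332.0)² + 444.5²) = 554.8 m.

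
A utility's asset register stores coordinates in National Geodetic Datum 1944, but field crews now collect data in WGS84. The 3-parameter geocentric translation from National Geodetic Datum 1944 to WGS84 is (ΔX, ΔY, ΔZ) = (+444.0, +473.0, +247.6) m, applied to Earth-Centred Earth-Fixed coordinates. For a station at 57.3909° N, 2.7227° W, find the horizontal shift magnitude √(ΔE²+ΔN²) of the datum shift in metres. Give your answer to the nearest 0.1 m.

540.9 m

The local east axis at (φ, λ) is (−sin λ, cos λ, 0), so ΔE = −sin(-2.7227°)·444.0 + cos(-2.7227°)·473.0 = 493.56 m.
The local north axis is (−sin φ cos λ, −sin φ sin λ, cos φ), giving ΔN = -373.589 + 18.927 + 133.433 = -221.23 m.
Horizontal magnitude = √(ΔE² + ΔN²) = √(493.56² + (-221.23)²) = 540.87 m.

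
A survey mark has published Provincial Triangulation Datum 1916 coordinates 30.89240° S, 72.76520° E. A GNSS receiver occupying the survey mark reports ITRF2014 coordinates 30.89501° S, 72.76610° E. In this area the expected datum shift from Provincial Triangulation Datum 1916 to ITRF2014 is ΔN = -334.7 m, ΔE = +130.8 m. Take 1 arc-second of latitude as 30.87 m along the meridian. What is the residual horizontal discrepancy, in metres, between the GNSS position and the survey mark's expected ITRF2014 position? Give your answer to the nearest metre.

63 m

Observed coordinate differences: Δφ = -0.00261°, Δλ = +0.00090°.
Converting to metres (1° lat = 111132 m, cos φ = 0.858133): observed ΔN = -290.1 m, observed ΔE = 85.8 m.
Subtracting the expected shift leaves a residual of -290.1 − (-334.7) = 44.6 m north and 85.8 − (130.8) = -45.0 m east.
Residual distance = √(44.6² + (-45.0)²) = 63.4 m.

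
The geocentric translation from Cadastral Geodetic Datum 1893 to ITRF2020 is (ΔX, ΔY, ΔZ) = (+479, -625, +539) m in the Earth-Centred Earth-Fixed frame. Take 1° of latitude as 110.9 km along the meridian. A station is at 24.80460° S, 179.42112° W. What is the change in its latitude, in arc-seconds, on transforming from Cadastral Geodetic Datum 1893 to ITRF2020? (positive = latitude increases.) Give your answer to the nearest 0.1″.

sin φ = -0.419525, cos φ = 0.907744, sin λ = -0.010103, cos λ = -0.999949.
North component: ΔN = −sin φ cos λ·ΔX − sin φ sin λ·ΔY + cos φ·ΔZ = −(-0.419525)(-0.999949)(479) − (-0.419525)(-0.010103)(-625) + (0.907744)(539) = 290.98 m.
1° of latitude spans 110900 m, so Δφ = 290.98 / 110900 × 3600 = 9.446″.

Δφ = 9.4″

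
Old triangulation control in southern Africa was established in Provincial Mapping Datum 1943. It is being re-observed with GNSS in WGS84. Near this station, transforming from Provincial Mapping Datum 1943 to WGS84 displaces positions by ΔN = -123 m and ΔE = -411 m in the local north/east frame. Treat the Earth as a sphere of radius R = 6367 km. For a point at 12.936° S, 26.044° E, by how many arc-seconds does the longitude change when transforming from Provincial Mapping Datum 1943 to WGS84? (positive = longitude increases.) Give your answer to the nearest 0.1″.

At latitude -12.936°, cos φ = 0.974621.
One radian of longitude at latitude φ spans R cos φ, so Δλ = ΔE / (R cos φ) = -411.0 / (6367000 × 0.974621) = -6.6233e-05 rad = -13.661″.

Δλ = -13.7″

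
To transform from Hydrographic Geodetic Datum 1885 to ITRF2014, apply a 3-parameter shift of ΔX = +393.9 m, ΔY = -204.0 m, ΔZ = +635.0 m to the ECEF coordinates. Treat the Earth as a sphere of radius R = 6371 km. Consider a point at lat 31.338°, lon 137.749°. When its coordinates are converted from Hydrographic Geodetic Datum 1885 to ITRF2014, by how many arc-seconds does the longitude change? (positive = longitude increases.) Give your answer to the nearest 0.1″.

sin φ = 0.520086, cos φ = 0.854114, sin λ = 0.672380, cos λ = -0.740206.
East component: ΔE = −sin λ·ΔX + cos λ·ΔY = −(0.672380)(393.9) + (-0.740206)(-204.0) = -113.85 m.
1° of latitude spans πR/180 = 111195 m; at latitude φ, 1° of longitude spans that × cos φ = 94973.2 m, so Δλ = -113.85 / 94973.2 × 3600 = -4.315″.

Δλ = -4.3″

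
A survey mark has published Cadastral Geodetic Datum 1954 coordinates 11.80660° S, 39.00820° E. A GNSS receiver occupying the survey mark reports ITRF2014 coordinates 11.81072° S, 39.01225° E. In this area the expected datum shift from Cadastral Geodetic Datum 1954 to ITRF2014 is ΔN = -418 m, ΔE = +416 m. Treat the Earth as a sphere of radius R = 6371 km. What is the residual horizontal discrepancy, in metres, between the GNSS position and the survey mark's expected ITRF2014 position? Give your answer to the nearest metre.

Observed coordinate differences: Δφ = -0.00412°, Δλ = +0.00405°.
Converting to metres (1° lat = 111195 m, cos φ = 0.978844): observed ΔN = -458.1 m, observed ΔE = 440.8 m.
Subtracting the expected shift leaves a residual of -458.1 − (-418) = -40.1 m north and 440.8 − (416) = 24.8 m east.
Residual distance = √((-40.1)² + 24.8²) = 47.2 m.

47 m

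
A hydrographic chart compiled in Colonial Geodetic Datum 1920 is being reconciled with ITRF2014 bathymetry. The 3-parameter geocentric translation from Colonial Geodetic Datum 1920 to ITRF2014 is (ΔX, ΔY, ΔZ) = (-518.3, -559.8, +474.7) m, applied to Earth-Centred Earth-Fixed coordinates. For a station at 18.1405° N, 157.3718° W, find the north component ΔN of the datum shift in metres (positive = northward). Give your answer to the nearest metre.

At φ = 18.1405°, λ = -157.3718°: sin φ = 0.311348, cos φ = 0.950296, sin λ = -0.384750, cos λ = -0.923021.
ΔN = −sin φ cos λ·ΔX − sin φ sin λ·ΔY + cos φ·ΔZ = −(0.311348)(-0.923021)(-518.3) − (0.311348)(-0.384750)(-559.8) + (0.950296)(474.7) = 235.10 m.

ΔN = 235 m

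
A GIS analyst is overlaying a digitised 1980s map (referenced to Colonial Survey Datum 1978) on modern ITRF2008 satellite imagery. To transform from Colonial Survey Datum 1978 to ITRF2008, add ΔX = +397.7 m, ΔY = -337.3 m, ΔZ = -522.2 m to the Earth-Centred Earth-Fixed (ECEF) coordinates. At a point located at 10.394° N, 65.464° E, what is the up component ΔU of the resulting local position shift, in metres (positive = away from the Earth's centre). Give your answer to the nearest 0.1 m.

At φ = 10.394°, λ = 65.464°: sin φ = 0.180416, cos φ = 0.983590, sin λ = 0.909701, cos λ = 0.415265.
ΔU = cos φ cos λ·ΔX + cos φ sin λ·ΔY + sin φ·ΔZ = (0.983590)(0.415265)(397.7) + (0.983590)(0.909701)(-337.3) + (0.180416)(-522.2) = -233.58 m.

ΔU = -233.6 m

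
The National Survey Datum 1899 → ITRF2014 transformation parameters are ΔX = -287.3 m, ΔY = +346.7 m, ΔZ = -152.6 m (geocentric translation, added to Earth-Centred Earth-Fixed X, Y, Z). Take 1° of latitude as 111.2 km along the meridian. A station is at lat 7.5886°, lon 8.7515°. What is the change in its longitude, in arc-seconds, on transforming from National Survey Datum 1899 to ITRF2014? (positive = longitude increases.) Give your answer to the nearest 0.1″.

Δλ = 12.6″

sin φ = 0.132059, cos φ = 0.991242, sin λ = 0.152149, cos λ = 0.988358.
East component: ΔE = −sin λ·ΔX + cos λ·ΔY = −(0.152149)(-287.3) + (0.988358)(346.7) = 386.38 m.
1° of latitude spans 111200 m; at latitude φ, 1° of longitude spans that × cos φ = 110226.1 m, so Δλ = 386.38 / 110226.1 × 3600 = 12.619″.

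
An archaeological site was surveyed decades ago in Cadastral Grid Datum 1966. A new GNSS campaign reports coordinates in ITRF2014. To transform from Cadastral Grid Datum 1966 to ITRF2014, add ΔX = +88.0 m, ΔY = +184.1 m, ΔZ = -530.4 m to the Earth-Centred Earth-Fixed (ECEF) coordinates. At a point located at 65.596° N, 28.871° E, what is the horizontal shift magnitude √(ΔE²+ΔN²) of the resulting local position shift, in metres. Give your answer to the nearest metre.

389 m

The local east axis at (φ, λ) is (−sin λ, cos λ, 0), so ΔE = −sin(28.871°)·88.0 + cos(28.871°)·184.1 = 118.73 m.
The local north axis is (−sin φ cos λ, −sin φ sin λ, cos φ), giving ΔN = -70.177 − 80.949 − 219.144 = -370.27 m.
Horizontal magnitude = √(ΔE² + ΔN²) = √(118.73² + (-370.27)²) = 388.84 m.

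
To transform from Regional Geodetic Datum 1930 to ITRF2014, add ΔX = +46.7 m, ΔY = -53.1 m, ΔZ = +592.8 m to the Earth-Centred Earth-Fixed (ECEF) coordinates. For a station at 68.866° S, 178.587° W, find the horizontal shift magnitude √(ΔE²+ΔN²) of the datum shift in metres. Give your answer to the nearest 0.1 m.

At φ = -68.866°, λ = -178.587°: sin φ = -0.932740, cos φ = 0.360550, sin λ = -0.024659, cos λ = -0.999696.
ΔE = −sin λ·ΔX + cos λ·ΔY = −(-0.024659)·(46.7) + (-0.999696)·(-53.1) = 54.24 m.
ΔN = −sin φ cos λ·ΔX − sin φ sin λ·ΔY + cos φ·ΔZ = −(-0.932740)(-0.999696)(46.7) − (-0.932740)(-0.024659)(-53.1) + (0.360550)(592.8) = 171.41 m.
Horizontal magnitude = √(ΔE² + ΔN²) = √(54.24² + 171.41²) = 179.79 m.

179.8 m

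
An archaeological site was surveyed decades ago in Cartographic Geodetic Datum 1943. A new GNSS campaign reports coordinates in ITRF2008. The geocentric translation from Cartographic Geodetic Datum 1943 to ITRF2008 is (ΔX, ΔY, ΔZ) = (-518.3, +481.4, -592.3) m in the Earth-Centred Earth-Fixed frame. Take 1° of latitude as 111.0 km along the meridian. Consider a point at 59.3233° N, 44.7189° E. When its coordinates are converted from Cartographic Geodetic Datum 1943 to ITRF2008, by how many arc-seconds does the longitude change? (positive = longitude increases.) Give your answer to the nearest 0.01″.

sin φ = 0.860060, cos φ = 0.510193, sin λ = 0.703629, cos λ = 0.710567.
East component: ΔE = −sin λ·ΔX + cos λ·ΔY = −(0.703629)(-518.3) + (0.710567)(481.4) = 706.76 m.
1° of latitude spans 111000 m; at latitude φ, 1° of longitude spans that × cos φ = 56631.4 m, so Δλ = 706.76 / 56631.4 × 3600 = 44.928″.

Δλ = 44.93″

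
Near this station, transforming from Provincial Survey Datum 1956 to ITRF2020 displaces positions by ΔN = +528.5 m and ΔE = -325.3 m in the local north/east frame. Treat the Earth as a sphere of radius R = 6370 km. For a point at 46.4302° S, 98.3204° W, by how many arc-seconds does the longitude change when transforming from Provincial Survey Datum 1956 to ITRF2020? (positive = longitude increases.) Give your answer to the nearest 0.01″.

At latitude -46.4302°, cos φ = 0.689238.
One radian of longitude at latitude φ spans R cos φ, so Δλ = ΔE / (R cos φ) = -325.3 / (6370000 × 0.689238) = -7.4093e-05 rad = -15.283″.

Δλ = -15.28″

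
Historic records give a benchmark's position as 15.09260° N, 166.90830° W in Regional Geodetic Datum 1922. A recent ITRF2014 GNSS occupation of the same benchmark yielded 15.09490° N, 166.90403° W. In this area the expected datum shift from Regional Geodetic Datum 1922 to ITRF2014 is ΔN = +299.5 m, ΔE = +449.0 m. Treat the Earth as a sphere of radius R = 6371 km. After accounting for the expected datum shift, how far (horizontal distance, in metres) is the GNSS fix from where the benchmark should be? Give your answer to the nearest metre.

Observed coordinate differences: Δφ = +0.00230°, Δλ = +0.00427°.
Converting to metres (1° lat = 111195 m, cos φ = 0.965506): observed ΔN = 255.7 m, observed ΔE = 458.4 m.
Subtracting the expected shift leaves a residual of 255.7 − (299.5) = -43.8 m north and 458.4 − (449.0) = 9.4 m east.
Residual distance = √((-43.8)² + 9.4²) = 44.8 m.

45 m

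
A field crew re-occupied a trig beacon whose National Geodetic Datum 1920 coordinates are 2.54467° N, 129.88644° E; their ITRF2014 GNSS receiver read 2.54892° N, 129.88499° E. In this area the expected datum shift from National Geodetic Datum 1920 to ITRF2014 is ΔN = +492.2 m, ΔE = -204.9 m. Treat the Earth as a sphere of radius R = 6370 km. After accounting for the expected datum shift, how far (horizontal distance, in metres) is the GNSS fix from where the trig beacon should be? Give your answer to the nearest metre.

Observed coordinate differences: Δφ = +0.00425°, Δλ = -0.00145°.
Converting to metres (1° lat = 111177 m, cos φ = 0.999014): observed ΔN = 472.5 m, observed ΔE = -161.0 m.
Subtracting the expected shift leaves a residual of 472.5 − (492.2) = -19.7 m north and -161.0 − (-204.9) = 43.9 m east.
Residual distance = √((-19.7)² + 43.9²) = 48.1 m.

48 m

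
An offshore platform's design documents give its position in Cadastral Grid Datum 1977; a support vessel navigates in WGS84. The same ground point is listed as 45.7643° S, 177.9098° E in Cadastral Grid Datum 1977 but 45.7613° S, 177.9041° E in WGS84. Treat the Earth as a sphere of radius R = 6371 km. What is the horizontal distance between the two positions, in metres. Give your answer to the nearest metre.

554 m

Δφ = -45.7613° − -45.7643° = +0.0030°; Δλ = 177.9041° − 177.9098° = -0.0057°.
1° along a meridian = πR/180 = 111195 m.
ΔN = Δφ × 111195 = 333.6 m; ΔE = Δλ × 111195 × cos(-45.7643°) = -0.0057 × 111195 × 0.697612 = -442.2 m.
Distance = √(ΔE² + ΔN²) = √((-442.2)² + 333.6²) = 553.9 m.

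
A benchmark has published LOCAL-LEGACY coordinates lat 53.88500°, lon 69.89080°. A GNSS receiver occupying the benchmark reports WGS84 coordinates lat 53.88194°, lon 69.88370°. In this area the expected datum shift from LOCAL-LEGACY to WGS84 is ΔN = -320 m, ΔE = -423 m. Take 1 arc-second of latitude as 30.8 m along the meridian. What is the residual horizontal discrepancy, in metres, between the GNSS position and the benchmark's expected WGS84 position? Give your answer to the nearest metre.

45 m

Observed coordinate differences: Δφ = -0.00306°, Δλ = -0.00710°.
Converting to metres (1° lat = 110880 m, cos φ = 0.589408): observed ΔN = -339.3 m, observed ΔE = -464.0 m.
Subtracting the expected shift leaves a residual of -339.3 − (-320) = -19.3 m north and -464.0 − (-423) = -41.0 m east.
Residual distance = √((-19.3)² + (-41.0)²) = 45.3 m.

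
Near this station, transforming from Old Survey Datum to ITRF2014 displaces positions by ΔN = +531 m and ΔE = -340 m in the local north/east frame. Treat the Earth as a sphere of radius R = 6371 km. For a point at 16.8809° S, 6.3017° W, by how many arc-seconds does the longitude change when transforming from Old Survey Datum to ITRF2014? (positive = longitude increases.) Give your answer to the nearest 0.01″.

At latitude -16.8809°, cos φ = 0.956910.
One radian of longitude at latitude φ spans R cos φ, so Δλ = ΔE / (R cos φ) = -340.0 / (6371000 × 0.956910) = -5.5770e-05 rad = -11.503″.

Δλ = -11.50″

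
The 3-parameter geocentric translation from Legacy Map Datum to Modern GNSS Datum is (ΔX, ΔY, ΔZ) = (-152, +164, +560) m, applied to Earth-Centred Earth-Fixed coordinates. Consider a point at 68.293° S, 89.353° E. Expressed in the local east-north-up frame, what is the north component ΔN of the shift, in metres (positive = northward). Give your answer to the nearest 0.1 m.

At φ = -68.293°, λ = 89.353°: sin φ = -0.929087, cos φ = 0.369860, sin λ = 0.999936, cos λ = 0.011292.
ΔN = −sin φ cos λ·ΔX − sin φ sin λ·ΔY + cos φ·ΔZ = −(-0.929087)(0.011292)(-152) − (-0.929087)(0.999936)(164) + (0.369860)(560) = 357.89 m.

ΔN = 357.9 m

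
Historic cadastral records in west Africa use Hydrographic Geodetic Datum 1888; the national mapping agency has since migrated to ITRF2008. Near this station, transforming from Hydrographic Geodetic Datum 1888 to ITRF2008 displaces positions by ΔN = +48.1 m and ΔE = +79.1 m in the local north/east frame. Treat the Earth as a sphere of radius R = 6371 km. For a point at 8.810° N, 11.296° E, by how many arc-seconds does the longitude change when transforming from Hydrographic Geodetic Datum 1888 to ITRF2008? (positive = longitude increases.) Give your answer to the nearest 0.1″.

At latitude 8.810°, cos φ = 0.988202.
One radian of longitude at latitude φ spans R cos φ, so Δλ = ΔE / (R cos φ) = 79.1 / (6371000 × 0.988202) = 1.2564e-05 rad = 2.591″.

Δλ = 2.6″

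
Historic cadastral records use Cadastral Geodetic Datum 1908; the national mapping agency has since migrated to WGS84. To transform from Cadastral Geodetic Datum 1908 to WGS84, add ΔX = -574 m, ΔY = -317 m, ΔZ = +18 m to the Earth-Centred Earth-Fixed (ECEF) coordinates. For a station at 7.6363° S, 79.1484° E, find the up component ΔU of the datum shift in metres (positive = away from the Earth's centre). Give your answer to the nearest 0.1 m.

ΔU = -418.1 m

At φ = -7.6363°, λ = 79.1484°: sin φ = -0.132884, cos φ = 0.991132, sin λ = 0.982118, cos λ = 0.188266.
ΔU = cos φ cos λ·ΔX + cos φ sin λ·ΔY + sin φ·ΔZ = (0.991132)(0.188266)(-574) + (0.991132)(0.982118)(-317) + (-0.132884)(18) = -418.07 m.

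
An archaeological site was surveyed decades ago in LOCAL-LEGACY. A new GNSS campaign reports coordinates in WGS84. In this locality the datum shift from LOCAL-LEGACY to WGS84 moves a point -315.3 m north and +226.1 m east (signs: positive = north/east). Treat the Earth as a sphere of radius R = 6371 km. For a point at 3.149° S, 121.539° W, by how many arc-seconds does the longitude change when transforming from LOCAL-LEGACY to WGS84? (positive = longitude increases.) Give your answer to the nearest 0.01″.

At latitude -3.149°, cos φ = 0.998490.
One radian of longitude at latitude φ spans R cos φ, so Δλ = ΔE / (R cos φ) = 226.1 / (6371000 × 0.998490) = 3.5543e-05 rad = 7.331″.

Δλ = 7.33″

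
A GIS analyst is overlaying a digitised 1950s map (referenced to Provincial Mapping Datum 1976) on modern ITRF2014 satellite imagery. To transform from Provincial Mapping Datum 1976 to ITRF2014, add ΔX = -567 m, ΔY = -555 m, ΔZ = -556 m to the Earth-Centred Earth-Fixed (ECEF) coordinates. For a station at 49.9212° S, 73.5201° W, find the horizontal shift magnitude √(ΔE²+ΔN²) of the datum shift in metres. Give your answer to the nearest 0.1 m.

705.0 m

At φ = -49.9212°, λ = -73.5201°: sin φ = -0.765160, cos φ = 0.643841, sin λ = -0.958919, cos λ = 0.283679.
ΔE = −sin λ·ΔX + cos λ·ΔY = −(-0.958919)·(-567) + (0.283679)·(-555) = -701.15 m.
ΔN = −sin φ cos λ·ΔX − sin φ sin λ·ΔY + cos φ·ΔZ = −(-0.765160)(0.283679)(-567) − (-0.765160)(-0.958919)(-555) + (0.643841)(-556) = -73.83 m.
Horizontal magnitude = √(ΔE² + ΔN²) = √((-701.15)² + (-73.83)²) = 705.03 m.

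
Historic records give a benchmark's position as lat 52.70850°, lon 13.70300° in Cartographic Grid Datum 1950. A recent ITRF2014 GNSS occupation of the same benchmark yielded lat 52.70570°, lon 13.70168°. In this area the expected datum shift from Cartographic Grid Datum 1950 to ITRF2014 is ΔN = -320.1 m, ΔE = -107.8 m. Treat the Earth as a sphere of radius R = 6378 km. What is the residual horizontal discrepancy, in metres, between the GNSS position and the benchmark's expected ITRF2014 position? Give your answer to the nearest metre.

Observed coordinate differences: Δφ = -0.00280°, Δλ = -0.00132°.
Converting to metres (1° lat = 111317 m, cos φ = 0.605870): observed ΔN = -311.7 m, observed ΔE = -89.0 m.
Subtracting the expected shift leaves a residual of -311.7 − (-320.1) = 8.4 m north and -89.0 − (-107.8) = 18.8 m east.
Residual distance = √(8.4² + 18.8²) = 20.6 m.

21 m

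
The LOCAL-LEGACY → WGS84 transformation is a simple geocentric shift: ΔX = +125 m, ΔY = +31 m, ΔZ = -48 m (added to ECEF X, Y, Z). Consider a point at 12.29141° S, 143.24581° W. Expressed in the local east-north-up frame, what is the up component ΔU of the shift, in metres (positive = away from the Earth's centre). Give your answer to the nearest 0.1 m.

ΔU = -105.8 m

The local up (radial) axis is (cos φ cos λ, cos φ sin λ, sin φ), giving ΔU = -97.856 − 18.125 + 10.218 = -105.76 m.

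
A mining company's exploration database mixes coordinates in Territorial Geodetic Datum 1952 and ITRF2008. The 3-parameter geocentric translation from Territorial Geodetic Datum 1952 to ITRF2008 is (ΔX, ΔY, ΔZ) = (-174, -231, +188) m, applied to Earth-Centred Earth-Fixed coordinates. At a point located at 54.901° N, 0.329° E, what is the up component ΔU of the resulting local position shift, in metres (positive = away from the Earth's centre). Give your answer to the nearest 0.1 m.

ΔU = 53.0 m

At φ = 54.901°, λ = 0.329°: sin φ = 0.818160, cos φ = 0.574991, sin λ = 0.005742, cos λ = 0.999984.
ΔU = cos φ cos λ·ΔX + cos φ sin λ·ΔY + sin φ·ΔZ = (0.574991)(0.999984)(-174) + (0.574991)(0.005742)(-231) + (0.818160)(188) = 53.00 m.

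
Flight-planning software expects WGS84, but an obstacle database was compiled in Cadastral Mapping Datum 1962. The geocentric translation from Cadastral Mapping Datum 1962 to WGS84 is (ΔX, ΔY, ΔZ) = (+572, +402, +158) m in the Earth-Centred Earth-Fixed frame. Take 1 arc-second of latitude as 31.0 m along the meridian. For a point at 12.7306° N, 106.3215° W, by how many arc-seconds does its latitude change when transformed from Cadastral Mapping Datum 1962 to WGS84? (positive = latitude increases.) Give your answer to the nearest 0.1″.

sin φ = 0.220367, cos φ = 0.975417, sin λ = -0.959700, cos λ = -0.281027.
North component: ΔN = −sin φ cos λ·ΔX − sin φ sin λ·ΔY + cos φ·ΔZ = −(0.220367)(-0.281027)(572) − (0.220367)(-0.959700)(402) + (0.975417)(158) = 274.56 m.
1° of latitude spans 3600 × 31.00 = 111600 m, so Δφ = 274.56 / 111600 × 3600 = 8.857″.

Δφ = 8.9″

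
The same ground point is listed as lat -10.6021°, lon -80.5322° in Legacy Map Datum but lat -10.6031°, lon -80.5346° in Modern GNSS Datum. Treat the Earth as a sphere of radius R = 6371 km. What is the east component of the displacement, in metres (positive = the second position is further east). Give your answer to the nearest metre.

Δφ = -10.6031° − -10.6021° = -0.0010°; Δλ = -80.5346° − -80.5322° = -0.0024°.
1° along a meridian = πR/180 = 111195 m.
ΔN = Δφ × 111195 = -111.2 m; ΔE = Δλ × 111195 × cos(-10.6021°) = -0.0024 × 111195 × 0.982929 = -262.3 m.

ΔE = -262 m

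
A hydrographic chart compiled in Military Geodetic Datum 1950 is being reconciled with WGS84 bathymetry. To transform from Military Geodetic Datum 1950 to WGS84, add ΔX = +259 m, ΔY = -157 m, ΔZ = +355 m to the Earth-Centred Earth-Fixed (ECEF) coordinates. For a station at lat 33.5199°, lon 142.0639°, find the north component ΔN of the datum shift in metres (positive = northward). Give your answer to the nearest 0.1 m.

At φ = 33.5199°, λ = 142.0639°: sin φ = 0.552227, cos φ = 0.833694, sin λ = 0.614782, cos λ = -0.788697.
ΔN = −sin φ cos λ·ΔX − sin φ sin λ·ΔY + cos φ·ΔZ = −(0.552227)(-0.788697)(259) − (0.552227)(0.614782)(-157) + (0.833694)(355) = 462.07 m.

ΔN = 462.1 m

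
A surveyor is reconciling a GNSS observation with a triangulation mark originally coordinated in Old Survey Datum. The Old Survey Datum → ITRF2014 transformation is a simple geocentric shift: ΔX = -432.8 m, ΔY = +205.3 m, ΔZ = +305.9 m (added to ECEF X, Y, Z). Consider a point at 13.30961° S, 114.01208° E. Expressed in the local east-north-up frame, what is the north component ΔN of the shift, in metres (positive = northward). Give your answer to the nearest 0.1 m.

At φ = -13.30961°, λ = 114.01208°: sin φ = -0.230213, cos φ = 0.973140, sin λ = 0.913460, cos λ = -0.406929.
ΔN = −sin φ cos λ·ΔX − sin φ sin λ·ΔY + cos φ·ΔZ = −(-0.230213)(-0.406929)(-432.8) − (-0.230213)(0.913460)(205.3) + (0.973140)(305.9) = 381.40 m.

ΔN = 381.4 m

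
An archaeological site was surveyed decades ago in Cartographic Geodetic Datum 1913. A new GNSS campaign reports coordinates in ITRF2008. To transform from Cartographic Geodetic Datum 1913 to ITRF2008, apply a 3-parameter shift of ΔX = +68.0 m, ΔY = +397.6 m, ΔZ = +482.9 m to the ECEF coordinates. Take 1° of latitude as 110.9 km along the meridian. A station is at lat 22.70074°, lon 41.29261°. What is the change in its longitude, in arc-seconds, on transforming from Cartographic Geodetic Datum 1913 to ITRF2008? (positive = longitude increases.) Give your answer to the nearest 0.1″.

sin φ = 0.385918, cos φ = 0.922533, sin λ = 0.659905, cos λ = 0.751349.
East component: ΔE = −sin λ·ΔX + cos λ·ΔY = −(0.659905)(68.0) + (0.751349)(397.6) = 253.86 m.
1° of latitude spans 110900 m; at latitude φ, 1° of longitude spans that × cos φ = 102308.9 m, so Δλ = 253.86 / 102308.9 × 3600 = 8.933″.

Δλ = 8.9″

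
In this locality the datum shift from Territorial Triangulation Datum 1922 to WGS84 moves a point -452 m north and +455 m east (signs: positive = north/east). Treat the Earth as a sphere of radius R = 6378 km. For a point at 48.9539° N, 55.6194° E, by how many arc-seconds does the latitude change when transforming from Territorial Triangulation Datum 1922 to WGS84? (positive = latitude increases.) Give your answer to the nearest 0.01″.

On a sphere of radius R, 1 rad of latitude = R, so Δφ = ΔN / R = -452.0 / 6378000 = -7.0869e-05 rad = -14.618″.

Δφ = -14.62″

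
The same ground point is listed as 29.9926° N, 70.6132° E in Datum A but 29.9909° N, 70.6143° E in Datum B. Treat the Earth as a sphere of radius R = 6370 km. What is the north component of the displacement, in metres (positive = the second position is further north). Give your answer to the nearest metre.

Δφ = 29.9909° − 29.9926° = -0.0017°; Δλ = 70.6143° − 70.6132° = +0.0011°.
1° along a meridian = πR/180 = 111177 m.
ΔN = Δφ × 111177 = -189.0 m; ΔE = Δλ × 111177 × cos(29.9926°) = +0.0011 × 111177 × 0.866090 = 105.9 m.

ΔN = -189 m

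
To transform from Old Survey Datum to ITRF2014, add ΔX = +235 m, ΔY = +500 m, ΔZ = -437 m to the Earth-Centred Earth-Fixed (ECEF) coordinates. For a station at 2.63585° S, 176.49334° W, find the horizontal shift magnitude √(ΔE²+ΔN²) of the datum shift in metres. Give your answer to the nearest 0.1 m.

660.5 m

The local east axis at (φ, λ) is (−sin λ, cos λ, 0), so ΔE = −sin(-176.49334°)·235 + cos(-176.49334°)·500 = -484.69 m.
The local north axis is (−sin φ cos λ, −sin φ sin λ, cos φ), giving ΔN = -10.787 − 1.406 − 436.538 = -448.73 m.
Horizontal magnitude = √(ΔE² + ΔN²) = √((-484.69)² + (-448.73)²) = 660.52 m.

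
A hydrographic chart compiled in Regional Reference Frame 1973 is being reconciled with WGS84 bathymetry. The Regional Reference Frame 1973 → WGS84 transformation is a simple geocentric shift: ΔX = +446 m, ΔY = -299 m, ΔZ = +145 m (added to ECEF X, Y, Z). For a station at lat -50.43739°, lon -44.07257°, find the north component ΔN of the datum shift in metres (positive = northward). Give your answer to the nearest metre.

ΔN = 500 m

The local north axis is (−sin φ cos λ, −sin φ sin λ, cos φ), giving ΔN = 247.031 + 160.334 + 92.354 = 499.72 m.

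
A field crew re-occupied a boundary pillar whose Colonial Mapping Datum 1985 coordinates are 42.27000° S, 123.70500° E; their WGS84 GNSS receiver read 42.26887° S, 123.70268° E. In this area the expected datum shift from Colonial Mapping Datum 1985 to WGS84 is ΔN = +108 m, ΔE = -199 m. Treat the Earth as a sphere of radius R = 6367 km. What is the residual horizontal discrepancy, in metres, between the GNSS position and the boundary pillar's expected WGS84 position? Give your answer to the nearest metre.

19 m

Observed coordinate differences: Δφ = +0.00113°, Δλ = -0.00232°.
Converting to metres (1° lat = 111125 m, cos φ = 0.739983): observed ΔN = 125.6 m, observed ΔE = -190.8 m.
Subtracting the expected shift leaves a residual of 125.6 − (108) = 17.6 m north and -190.8 − (-199) = 8.2 m east.
Residual distance = √(17.6² + 8.2²) = 19.4 m.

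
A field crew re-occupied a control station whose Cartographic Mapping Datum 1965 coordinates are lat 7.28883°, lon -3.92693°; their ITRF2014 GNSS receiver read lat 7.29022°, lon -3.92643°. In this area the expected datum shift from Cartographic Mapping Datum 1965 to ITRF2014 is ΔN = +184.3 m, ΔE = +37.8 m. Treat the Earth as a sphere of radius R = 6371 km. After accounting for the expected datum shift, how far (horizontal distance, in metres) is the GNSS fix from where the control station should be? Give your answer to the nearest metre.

34 m

Observed coordinate differences: Δφ = +0.00139°, Δλ = +0.00050°.
Converting to metres (1° lat = 111195 m, cos φ = 0.991919): observed ΔN = 154.6 m, observed ΔE = 55.1 m.
Subtracting the expected shift leaves a residual of 154.6 − (184.3) = -29.7 m north and 55.1 − (37.8) = 17.3 m east.
Residual distance = √((-29.7)² + 17.3²) = 34.4 m.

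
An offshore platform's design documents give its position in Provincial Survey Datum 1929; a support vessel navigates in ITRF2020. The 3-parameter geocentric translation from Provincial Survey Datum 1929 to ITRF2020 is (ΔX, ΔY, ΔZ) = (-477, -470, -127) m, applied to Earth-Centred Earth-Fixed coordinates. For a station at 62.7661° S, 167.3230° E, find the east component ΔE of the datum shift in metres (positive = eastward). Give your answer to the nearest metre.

The local east axis at (φ, λ) is (−sin λ, cos λ, 0), so ΔE = −sin(167.3230°)·(-477) + cos(167.3230°)·(-470) = 563.22 m.

ΔE = 563 m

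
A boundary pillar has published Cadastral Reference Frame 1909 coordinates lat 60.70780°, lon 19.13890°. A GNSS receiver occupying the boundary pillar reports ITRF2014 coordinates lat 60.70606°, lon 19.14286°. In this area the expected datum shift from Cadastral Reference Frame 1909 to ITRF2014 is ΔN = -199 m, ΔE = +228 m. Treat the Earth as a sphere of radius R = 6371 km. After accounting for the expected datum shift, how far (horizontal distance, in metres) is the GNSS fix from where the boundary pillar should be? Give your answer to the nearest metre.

14 m

Observed coordinate differences: Δφ = -0.00174°, Δλ = +0.00396°.
Converting to metres (1° lat = 111195 m, cos φ = 0.489264): observed ΔN = -193.5 m, observed ΔE = 215.4 m.
Subtracting the expected shift leaves a residual of -193.5 − (-199) = 5.5 m north and 215.4 − (228) = -12.6 m east.
Residual distance = √(5.5² + (-12.6)²) = 13.7 m.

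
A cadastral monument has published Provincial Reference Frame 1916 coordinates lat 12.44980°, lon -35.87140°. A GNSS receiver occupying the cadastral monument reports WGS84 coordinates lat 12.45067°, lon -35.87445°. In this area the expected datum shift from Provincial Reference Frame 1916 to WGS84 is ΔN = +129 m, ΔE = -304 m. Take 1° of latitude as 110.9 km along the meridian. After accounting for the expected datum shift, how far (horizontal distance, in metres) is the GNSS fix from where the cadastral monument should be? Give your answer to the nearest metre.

Observed coordinate differences: Δφ = +0.00087°, Δλ = -0.00305°.
Converting to metres (1° lat = 110900 m, cos φ = 0.976485): observed ΔN = 96.5 m, observed ΔE = -330.3 m.
Subtracting the expected shift leaves a residual of 96.5 − (129) = -32.5 m north and -330.3 − (-304) = -26.3 m east.
Residual distance = √((-32.5)² + (-26.3)²) = 41.8 m.

42 m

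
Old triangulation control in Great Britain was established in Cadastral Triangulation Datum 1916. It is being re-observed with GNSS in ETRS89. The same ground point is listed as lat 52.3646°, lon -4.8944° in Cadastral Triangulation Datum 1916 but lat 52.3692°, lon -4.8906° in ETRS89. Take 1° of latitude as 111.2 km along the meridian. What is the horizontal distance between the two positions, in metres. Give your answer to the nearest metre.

Δφ = 52.3692° − 52.3646° = +0.0046°; Δλ = -4.8906° − -4.8944° = +0.0038°.
ΔN = Δφ × 111200 = 511.5 m; ΔE = Δλ × 111200 × cos(52.3646°) = +0.0038 × 111200 × 0.610635 = 258.0 m.
Distance = √(ΔE² + ΔN²) = √(258.0² + 511.5²) = 572.9 m.

573 m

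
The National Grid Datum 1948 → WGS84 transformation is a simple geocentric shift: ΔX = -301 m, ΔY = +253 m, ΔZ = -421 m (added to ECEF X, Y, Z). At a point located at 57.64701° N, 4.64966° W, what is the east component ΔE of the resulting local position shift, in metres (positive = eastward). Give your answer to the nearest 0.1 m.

ΔE = 227.8 m

At φ = 57.64701°, λ = -4.64966°: sin φ = 0.844767, cos φ = 0.535134, sin λ = -0.081063, cos λ = 0.996709.
ΔE = −sin λ·ΔX + cos λ·ΔY = −(-0.081063)·(-301) + (0.996709)·(253) = 227.77 m.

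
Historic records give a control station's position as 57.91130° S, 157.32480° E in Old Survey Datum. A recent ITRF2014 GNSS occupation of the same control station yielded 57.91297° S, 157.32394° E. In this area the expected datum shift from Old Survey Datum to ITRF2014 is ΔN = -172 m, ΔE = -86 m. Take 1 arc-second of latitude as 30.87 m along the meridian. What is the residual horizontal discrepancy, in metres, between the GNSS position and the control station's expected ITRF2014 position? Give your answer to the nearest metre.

38 m

Observed coordinate differences: Δφ = -0.00167°, Δλ = -0.00086°.
Converting to metres (1° lat = 111132 m, cos φ = 0.531231): observed ΔN = -185.6 m, observed ΔE = -50.8 m.
Subtracting the expected shift leaves a residual of -185.6 − (-172) = -13.6 m north and -50.8 − (-86) = 35.2 m east.
Residual distance = √((-13.6)² + 35.2²) = 37.8 m.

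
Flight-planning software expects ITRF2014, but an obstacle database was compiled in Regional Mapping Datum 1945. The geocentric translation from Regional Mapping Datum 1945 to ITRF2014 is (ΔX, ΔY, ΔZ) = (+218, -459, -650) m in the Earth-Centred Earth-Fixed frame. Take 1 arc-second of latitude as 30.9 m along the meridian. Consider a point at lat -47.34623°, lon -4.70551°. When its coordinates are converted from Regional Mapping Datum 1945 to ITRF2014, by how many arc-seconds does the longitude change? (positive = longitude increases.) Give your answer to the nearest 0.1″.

Δλ = -21.0″

sin φ = -0.735462, cos φ = 0.677566, sin λ = -0.082034, cos λ = 0.996630.
East component: ΔE = −sin λ·ΔX + cos λ·ΔY = −(-0.082034)(218) + (0.996630)(-459) = -439.57 m.
1° of latitude spans 3600 × 30.90 = 111240 m; at latitude φ, 1° of longitude spans that × cos φ = 75372.5 m, so Δλ = -439.57 / 75372.5 × 3600 = -20.995″.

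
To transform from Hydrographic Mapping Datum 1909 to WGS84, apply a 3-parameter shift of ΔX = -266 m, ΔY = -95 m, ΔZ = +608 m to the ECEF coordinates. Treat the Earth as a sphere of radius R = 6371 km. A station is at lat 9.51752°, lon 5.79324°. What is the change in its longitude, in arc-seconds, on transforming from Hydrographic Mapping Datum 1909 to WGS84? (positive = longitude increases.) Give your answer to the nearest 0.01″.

sin φ = 0.165349, cos φ = 0.986235, sin λ = 0.100939, cos λ = 0.994893.
East component: ΔE = −sin λ·ΔX + cos λ·ΔY = −(0.100939)(-266) + (0.994893)(-95) = -67.67 m.
1° of latitude spans πR/180 = 111195 m; at latitude φ, 1° of longitude spans that × cos φ = 109664.3 m, so Δλ = -67.67 / 109664.3 × 3600 = -2.221″.

Δλ = -2.22″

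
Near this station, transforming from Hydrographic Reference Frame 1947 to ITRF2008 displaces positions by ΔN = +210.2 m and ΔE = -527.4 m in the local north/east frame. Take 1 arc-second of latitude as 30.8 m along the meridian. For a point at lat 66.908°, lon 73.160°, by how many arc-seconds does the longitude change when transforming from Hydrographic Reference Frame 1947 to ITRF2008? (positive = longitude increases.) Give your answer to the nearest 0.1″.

At latitude 66.908°, cos φ = 0.392209.
1″ of longitude at this latitude = 30.80 × cos φ = 12.0800 m, so Δλ = -527.4 / 12.0800 = -43.659″.

Δλ = -43.7″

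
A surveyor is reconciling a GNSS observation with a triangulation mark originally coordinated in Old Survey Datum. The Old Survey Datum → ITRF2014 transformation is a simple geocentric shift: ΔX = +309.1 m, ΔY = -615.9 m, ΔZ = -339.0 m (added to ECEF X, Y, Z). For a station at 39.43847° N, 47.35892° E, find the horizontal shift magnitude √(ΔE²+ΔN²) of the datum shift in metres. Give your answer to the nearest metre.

653 m

At φ = 39.43847°, λ = 47.35892°: sin φ = 0.635249, cos φ = 0.772307, sin λ = 0.735612, cos λ = 0.677404.
ΔE = −sin λ·ΔX + cos λ·ΔY = −(0.735612)·(309.1) + (0.677404)·(-615.9) = -644.59 m.
ΔN = −sin φ cos λ·ΔX − sin φ sin λ·ΔY + cos φ·ΔZ = −(0.635249)(0.677404)(309.1) − (0.635249)(0.735612)(-615.9) + (0.772307)(-339.0) = -107.02 m.
Horizontal magnitude = √(ΔE² + ΔN²) = √((-644.59)² + (-107.02)²) = 653.41 m.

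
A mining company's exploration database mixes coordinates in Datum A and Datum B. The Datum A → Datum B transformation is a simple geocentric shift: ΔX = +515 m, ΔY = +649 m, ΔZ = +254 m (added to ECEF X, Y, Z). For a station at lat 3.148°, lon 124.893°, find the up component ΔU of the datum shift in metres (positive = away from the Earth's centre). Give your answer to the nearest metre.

At φ = 3.148°, λ = 124.893°: sin φ = 0.054915, cos φ = 0.998491, sin λ = 0.820222, cos λ = -0.572046.
ΔU = cos φ cos λ·ΔX + cos φ sin λ·ΔY + sin φ·ΔZ = (0.998491)(-0.572046)(515) + (0.998491)(0.820222)(649) + (0.054915)(254) = 251.31 m.

ΔU = 251 m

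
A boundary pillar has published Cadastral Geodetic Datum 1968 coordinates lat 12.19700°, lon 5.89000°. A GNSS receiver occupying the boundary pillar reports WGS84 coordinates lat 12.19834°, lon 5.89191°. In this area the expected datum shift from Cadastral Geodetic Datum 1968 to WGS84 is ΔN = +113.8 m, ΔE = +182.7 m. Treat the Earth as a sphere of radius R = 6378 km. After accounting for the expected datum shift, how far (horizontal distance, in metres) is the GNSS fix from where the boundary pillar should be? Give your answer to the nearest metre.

43 m

Observed coordinate differences: Δφ = +0.00134°, Δλ = +0.00191°.
Converting to metres (1° lat = 111317 m, cos φ = 0.977427): observed ΔN = 149.2 m, observed ΔE = 207.8 m.
Subtracting the expected shift leaves a residual of 149.2 − (113.8) = 35.4 m north and 207.8 − (182.7) = 25.1 m east.
Residual distance = √(35.4² + 25.1²) = 43.4 m.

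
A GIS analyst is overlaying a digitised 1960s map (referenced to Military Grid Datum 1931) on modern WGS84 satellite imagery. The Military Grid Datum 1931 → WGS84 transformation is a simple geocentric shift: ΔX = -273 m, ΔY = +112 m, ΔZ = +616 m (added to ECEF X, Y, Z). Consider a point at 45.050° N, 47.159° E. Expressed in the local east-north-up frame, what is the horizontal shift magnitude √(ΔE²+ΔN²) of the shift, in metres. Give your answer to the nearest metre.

579 m

At φ = 45.050°, λ = 47.159°: sin φ = 0.707724, cos φ = 0.706489, sin λ = 0.733243, cos λ = 0.679966.
ΔE = −sin λ·ΔX + cos λ·ΔY = −(0.733243)·(-273) + (0.679966)·(112) = 276.33 m.
ΔN = −sin φ cos λ·ΔX − sin φ sin λ·ΔY + cos φ·ΔZ = −(0.707724)(0.679966)(-273) − (0.707724)(0.733243)(112) + (0.706489)(616) = 508.45 m.
Horizontal magnitude = √(ΔE² + ΔN²) = √(276.33² + 508.45²) = 578.69 m.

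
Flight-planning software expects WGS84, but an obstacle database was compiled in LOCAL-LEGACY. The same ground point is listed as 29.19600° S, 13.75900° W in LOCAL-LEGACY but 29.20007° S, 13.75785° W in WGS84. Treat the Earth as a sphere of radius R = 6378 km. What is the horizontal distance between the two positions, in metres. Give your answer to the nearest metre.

467 m

Δφ = -29.20007° − -29.19600° = -0.00407°; Δλ = -13.75785° − -13.75900° = +0.00115°.
1° along a meridian = πR/180 = 111317 m.
ΔN = Δφ × 111317 = -453.1 m; ΔE = Δλ × 111317 × cos(-29.19600°) = +0.00115 × 111317 × 0.872956 = 111.8 m.
Distance = √(ΔE² + ΔN²) = √(111.8² + (-453.1)²) = 466.6 m.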